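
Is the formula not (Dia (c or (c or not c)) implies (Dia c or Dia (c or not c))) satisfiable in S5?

1. not (Dia (c or (c or not c)) implies (Dia c or Dia (c or not c))), 0
2. Dia (c or (c or not c)), 0
3. not (Dia c or Dia (c or not c)), 0
4. not Dia c, 0
5. not Dia (c or not c), 0
6. not c, 0
7. not (c or not c), 0
8. c, 0
Accessibility: 0R0
Branch closes: c and not c both at 0.
Every branch closes; the branch above is one of them.

Unsatisfiable (every branch closes)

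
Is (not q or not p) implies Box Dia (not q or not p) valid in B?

Tableau for the negation not ((not q or not p) implies Box Dia (not q or not p)):
1. not ((not q or not p) implies Box Dia (not q or not p)), w0
2. not q or not p, w0   [neg-implies-rule on 1]
3. not Box Dia (not q or not p), w0   [neg-implies-rule on 1]
4. not p, w0   [or-rule on 2 (branches; this branch)]
5. not Dia (not q or not p), w1   [neg-Box-rule on 3: fresh world w1, w0Rw1]
6. not (not q or not p), w0   [neg-Dia-rule on 5 via w1Rw0]
7. q, w0   [neg-or-rule on 6]
8. p, w0   [neg-or-rule on 6]
Accessibility: w0Rw0, w0Rw1, w1Rw0, w1Rw1
Branch closes: p and not p both at w0.
Every branch of the negation's tableau closes; the branch above is one of them.

Yes, valid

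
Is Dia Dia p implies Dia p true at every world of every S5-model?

Yes, valid

Tableau for the negation not (Dia Dia p implies Dia p):
1. not (Dia Dia p implies Dia p), 0
2. Dia Dia p, 0
3. not Dia p, 0
4. not p, 0
5. Dia p, 1
6. not p, 1
7. p, 2
8. not p, 2
Accessibility: 0R0, 0R1, 0R2, 1R0, 1R1, 1R2, 2R0, 2R1, 2R2
Branch closes: p and not p both at 2.
Every branch of the negation's tableau closes; the branch above is one of them.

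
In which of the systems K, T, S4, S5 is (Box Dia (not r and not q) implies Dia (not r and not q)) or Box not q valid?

T, S4, S5

T-tableau for the negation not ((Box Dia (not r and not q) implies Dia (not r and not q)) or Box not q):
1. not ((Box Dia (not r and not q) implies Dia (not r and not q)) or Box not q), 0
2. not (Box Dia (not r and not q) implies Dia (not r and not q)), 0   [neg-or-rule on 1]
3. not Box not q, 0   [neg-or-rule on 1]
4. Box Dia (not r and not q), 0   [neg-implies-rule on 2]
5. not Dia (not r and not q), 0   [neg-implies-rule on 2]
6. Dia (not r and not q), 0   [Box-rule on 4 via 0R0]
7. not (not r and not q), 0   [neg-Dia-rule on 5 via 0R0]
8. q, 0   [neg-and-rule on 7 (branches; this branch)]
9. q, 1   [neg-Box-rule on 3: fresh world 1, 0R1]
10. Dia (not r and not q), 1   [Box-rule on 4 via 0R1]
11. not (not r and not q), 1   [neg-Dia-rule on 5 via 0R1]
12. not r and not q, 2   [Dia-rule on 6: fresh world 2, 0R2]
13. not r, 2   [and-rule on 12]
14. not q, 2   [and-rule on 12]
15. Dia (not r and not q), 2   [Box-rule on 4 via 0R2]
16. not (not r and not q), 2   [neg-Dia-rule on 5 via 0R2]
17. q, 2   [neg-and-rule on 16 (branches; this branch)]
Accessibility: 0R0, 0R1, 0R2, 1R1, 2R2
Branch closes: q and not q both at 2.
Every branch closes (one shown): valid in T, hence also in S4, S5 (every theorem of T is a theorem of S4 and S5).
K-tableau for the negation not ((Box Dia (not r and not q) implies Dia (not r and not q)) or Box not q):
1. not ((Box Dia (not r and not q) implies Dia (not r and not q)) or Box not q), 0
2. not (Box Dia (not r and not q) implies Dia (not r and not q)), 0   [neg-or-rule on 1]
3. not Box not q, 0   [neg-or-rule on 1]
4. Box Dia (not r and not q), 0   [neg-implies-rule on 2]
5. not Dia (not r and not q), 0   [neg-implies-rule on 2]
6. q, 1   [neg-Box-rule on 3: fresh world 1, 0R1]
7. Dia (not r and not q), 1   [Box-rule on 4 via 0R1]
8. not (not r and not q), 1   [neg-Dia-rule on 5 via 0R1]
9. not r and not q, 2   [Dia-rule on 7: fresh world 2, 1R2]
10. not r, 2   [and-rule on 9]
11. not q, 2   [and-rule on 9]
Accessibility: 0R1, 1R2
Complete open branch: countermodel on a K-frame, so not valid in K.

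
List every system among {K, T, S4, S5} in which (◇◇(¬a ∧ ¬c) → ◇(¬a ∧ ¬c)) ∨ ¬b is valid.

S4-tableau for the negation ¬((◇◇(¬a ∧ ¬c) → ◇(¬a ∧ ¬c)) ∨ ¬b):
1. ¬((◇◇(¬a ∧ ¬c) → ◇(¬a ∧ ¬c)) ∨ ¬b), w0
2. ¬(◇◇(¬a ∧ ¬c) → ◇(¬a ∧ ¬c)), w0
3. b, w0
4. ◇◇(¬a ∧ ¬c), w0
5. ¬◇(¬a ∧ ¬c), w0
6. ¬(¬a ∧ ¬c), w0
7. c, w0
8. ◇(¬a ∧ ¬c), w1
9. ¬(¬a ∧ ¬c), w1
10. c, w1
11. ¬a ∧ ¬c, w2
12. ¬a, w2
13. ¬c, w2
14. ¬(¬a ∧ ¬c), w2
15. c, w2
Accessibility: w0Rw0, w0Rw1, w0Rw2, w1Rw1, w1Rw2, w2Rw2
Branch closes: c and ¬c both at w2.
Every branch closes (one shown): valid in S4, hence also in S5 (every theorem of S4 is a theorem of S5).
T-tableau for the negation ¬((◇◇(¬a ∧ ¬c) → ◇(¬a ∧ ¬c)) ∨ ¬b):
1. ¬((◇◇(¬a ∧ ¬c) → ◇(¬a ∧ ¬c)) ∨ ¬b), w0
2. ¬(◇◇(¬a ∧ ¬c) → ◇(¬a ∧ ¬c)), w0
3. b, w0
4. ◇◇(¬a ∧ ¬c), w0
5. ¬◇(¬a ∧ ¬c), w0
6. ¬(¬a ∧ ¬c), w0
7. c, w0
8. ◇(¬a ∧ ¬c), w1
9. ¬(¬a ∧ ¬c), w1
10. c, w1
11. ¬a ∧ ¬c, w2
12. ¬a, w2
13. ¬c, w2
Accessibility: w0Rw0, w0Rw1, w1Rw1, w1Rw2, w2Rw2
Complete open branch: countermodel on a T-frame, so not valid in T, nor in K (the same frame is also a K-frame).

S4, S5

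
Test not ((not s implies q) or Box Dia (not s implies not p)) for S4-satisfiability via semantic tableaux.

1. not ((not s implies q) or Box Dia (not s implies not p)), u
2. not (not s implies q), u   [neg-or-rule on 1]
3. not Box Dia (not s implies not p), u   [neg-or-rule on 1]
4. not s, u   [neg-implies-rule on 2]
5. not q, u   [neg-implies-rule on 2]
6. not Dia (not s implies not p), v   [neg-Box-rule on 3: fresh world v, uRv]
7. not (not s implies not p), v   [neg-Dia-rule on 6 via vRv]
8. not s, v   [neg-implies-rule on 7]
9. p, v   [neg-implies-rule on 7]
Accessibility: uRu, uRv, vRv

Satisfiable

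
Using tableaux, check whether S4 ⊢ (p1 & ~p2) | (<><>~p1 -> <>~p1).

Valid

Tableau for the negation ~((p1 & ~p2) | (<><>~p1 -> <>~p1)):
1. ~((p1 & ~p2) | (<><>~p1 -> <>~p1)), 0
2. ~(p1 & ~p2), 0
3. ~(<><>~p1 -> <>~p1), 0
4. <><>~p1, 0
5. ~<>~p1, 0
6. p1, 0
7. p2, 0
8. <>~p1, 1
9. p1, 1
10. ~p1, 2
11. p1, 2
Accessibility: 0R0, 0R1, 0R2, 1R1, 1R2, 2R2
Branch closes: p1 and ~p1 both at 2.
Every branch of the negation's tableau closes; the branch above is one of them.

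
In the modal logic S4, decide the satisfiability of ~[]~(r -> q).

1. ~[]~(r -> q), w0
2. r -> q, w1   [~[]-rule on 1: fresh world w1, w0Rw1]
3. q, w1   [->-rule on 2 (branches; this branch)]
Accessibility: w0Rw0, w0Rw1, w1Rw1

Yes, satisfiable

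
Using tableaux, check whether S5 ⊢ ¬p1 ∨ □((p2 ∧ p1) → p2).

Valid in S5

Tableau for the negation ¬(¬p1 ∨ □((p2 ∧ p1) → p2)):
1. ¬(¬p1 ∨ □((p2 ∧ p1) → p2)), 0
2. p1, 0   [¬∨-rule on 1]
3. ¬□((p2 ∧ p1) → p2), 0   [¬∨-rule on 1]
4. ¬((p2 ∧ p1) → p2), 1   [¬□-rule on 3: fresh world 1, 0R1]
5. p2 ∧ p1, 1   [¬→-rule on 4]
6. ¬p2, 1   [¬→-rule on 4]
7. p2, 1   [∧-rule on 5]
8. p1, 1   [∧-rule on 5]
Accessibility: 0R0, 0R1, 1R0, 1R1
Branch closes: p2 and ¬p2 both at 1.
Every branch of the negation's tableau closes; the branch above is one of them.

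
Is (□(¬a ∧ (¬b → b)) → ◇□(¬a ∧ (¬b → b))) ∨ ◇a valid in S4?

Tableau for the negation ¬((□(¬a ∧ (¬b → b)) → ◇□(¬a ∧ (¬b → b))) ∨ ◇a):
1. ¬((□(¬a ∧ (¬b → b)) → ◇□(¬a ∧ (¬b → b))) ∨ ◇a), u
2. ¬(□(¬a ∧ (¬b → b)) → ◇□(¬a ∧ (¬b → b))), u
3. ¬◇a, u
4. □(¬a ∧ (¬b → b)), u
5. ¬◇□(¬a ∧ (¬b → b)), u
6. ¬a, u
7. ¬a ∧ (¬b → b), u
8. ¬b → b, u
9. ¬□(¬a ∧ (¬b → b)), u
10. b, u
11. ¬(¬a ∧ (¬b → b)), v
12. ¬a, v
13. ¬a ∧ (¬b → b), v
14. ¬b → b, v
15. ¬□(¬a ∧ (¬b → b)), v
16. ¬(¬b → b), v
17. ¬b, v
18. b, v
Accessibility: uRu, uRv, vRv
Branch closes: b and ¬b both at v.
Every branch of the negation's tableau closes; the branch above is one of them.

Valid in S4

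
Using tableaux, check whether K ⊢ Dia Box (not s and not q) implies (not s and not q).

Tableau for the negation not (Dia Box (not s and not q) implies (not s and not q)):
1. not (Dia Box (not s and not q) implies (not s and not q)), u
2. Dia Box (not s and not q), u
3. not (not s and not q), u
4. q, u
5. Box (not s and not q), v
Accessibility: uRv
The negation has an open branch (countermodel exists).

Invalid (countermodel exists)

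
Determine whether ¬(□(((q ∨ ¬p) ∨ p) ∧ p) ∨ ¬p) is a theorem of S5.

Tableau for the negation □(((q ∨ ¬p) ∨ p) ∧ p) ∨ ¬p:
1. □(((q ∨ ¬p) ∨ p) ∧ p) ∨ ¬p, u
2. ¬p, u   [∨-rule on 1 (branches; this branch)]
Accessibility: uRu
The negation has an open branch (countermodel exists).

Invalid (countermodel exists)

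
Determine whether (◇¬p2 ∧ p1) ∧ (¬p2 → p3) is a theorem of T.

Tableau for the negation ¬((◇¬p2 ∧ p1) ∧ (¬p2 → p3)):
1. ¬((◇¬p2 ∧ p1) ∧ (¬p2 → p3)), 0
2. ¬(¬p2 → p3), 0   [¬∧-rule on 1 (branches; this branch)]
3. ¬p2, 0   [¬→-rule on 2]
4. ¬p3, 0   [¬→-rule on 2]
Accessibility: 0R0
The negation has an open branch (countermodel exists).

No, not valid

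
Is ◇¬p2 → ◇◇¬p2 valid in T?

Yes, valid

Tableau for the negation ¬(◇¬p2 → ◇◇¬p2):
1. ¬(◇¬p2 → ◇◇¬p2), w0
2. ◇¬p2, w0
3. ¬◇◇¬p2, w0
4. ¬◇¬p2, w0
5. p2, w0
6. ¬p2, w1
7. ¬◇¬p2, w1
8. p2, w1
Accessibility: w0Rw0, w0Rw1, w1Rw1
Branch closes: p2 and ¬p2 both at w1.
Every branch of the negation's tableau closes; the branch above is one of them.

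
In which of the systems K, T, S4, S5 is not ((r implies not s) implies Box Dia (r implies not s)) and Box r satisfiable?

K, T, S4

S5-tableau for the formula:
1. not ((r implies not s) implies Box Dia (r implies not s)) and Box r, w0
2. not ((r implies not s) implies Box Dia (r implies not s)), w0   [and-rule on 1]
3. Box r, w0   [and-rule on 1]
4. r implies not s, w0   [neg-implies-rule on 2]
5. not Box Dia (r implies not s), w0   [neg-implies-rule on 2]
6. r, w0   [Box-rule on 3 via w0Rw0]
7. not s, w0   [implies-rule on 4 (branches; this branch)]
8. not Dia (r implies not s), w1   [neg-Box-rule on 5: fresh world w1, w0Rw1]
9. r, w1   [Box-rule on 3 via w0Rw1]
10. not (r implies not s), w0   [neg-Dia-rule on 8 via w1Rw0]
11. s, w0   [neg-implies-rule on 10]
Accessibility: w0Rw0, w0Rw1, w1Rw0, w1Rw1
Branch closes: s and not s both at w0.
Every branch closes (one shown): unsatisfiable in S5.
S4-tableau for the formula:
1. not ((r implies not s) implies Box Dia (r implies not s)) and Box r, w0
2. not ((r implies not s) implies Box Dia (r implies not s)), w0   [and-rule on 1]
3. Box r, w0   [and-rule on 1]
4. r implies not s, w0   [neg-implies-rule on 2]
5. not Box Dia (r implies not s), w0   [neg-implies-rule on 2]
6. r, w0   [Box-rule on 3 via w0Rw0]
7. not s, w0   [implies-rule on 4 (branches; this branch)]
8. not Dia (r implies not s), w1   [neg-Box-rule on 5: fresh world w1, w0Rw1]
9. r, w1   [Box-rule on 3 via w0Rw1]
10. not (r implies not s), w1   [neg-Dia-rule on 8 via w1Rw1]
11. s, w1   [neg-implies-rule on 10]
Accessibility: w0Rw0, w0Rw1, w1Rw1
Complete open branch: satisfiable in S4, hence also in K, T (this S4-model is also a K-model and a T-model).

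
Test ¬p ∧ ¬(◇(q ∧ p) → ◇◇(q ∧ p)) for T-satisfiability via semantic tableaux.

Unsatisfiable

1. ¬p ∧ ¬(◇(q ∧ p) → ◇◇(q ∧ p)), w0
2. ¬p, w0
3. ¬(◇(q ∧ p) → ◇◇(q ∧ p)), w0
4. ◇(q ∧ p), w0
5. ¬◇◇(q ∧ p), w0
6. ¬◇(q ∧ p), w0
7. ¬(q ∧ p), w0
8. q ∧ p, w1
9. q, w1
10. p, w1
11. ¬◇(q ∧ p), w1
12. ¬(q ∧ p), w1
13. ¬p, w1
Accessibility: w0Rw0, w0Rw1, w1Rw1
Branch closes: p and ¬p both at w1.
All branches of the tableau close; one closing branch shown above.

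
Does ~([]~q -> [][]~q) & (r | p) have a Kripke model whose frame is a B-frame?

Satisfiable (open branch found)

1. ~([]~q -> [][]~q) & (r | p), 0
2. ~([]~q -> [][]~q), 0
3. r | p, 0
4. []~q, 0
5. ~[][]~q, 0
6. ~q, 0
7. p, 0
8. ~[]~q, 1
9. ~q, 1
10. q, 2
Accessibility: 0R0, 0R1, 1R0, 1R1, 1R2, 2R1, 2R2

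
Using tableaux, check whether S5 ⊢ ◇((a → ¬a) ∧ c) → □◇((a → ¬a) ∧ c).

Yes, valid

Tableau for the negation ¬(◇((a → ¬a) ∧ c) → □◇((a → ¬a) ∧ c)):
1. ¬(◇((a → ¬a) ∧ c) → □◇((a → ¬a) ∧ c)), 0
2. ◇((a → ¬a) ∧ c), 0
3. ¬□◇((a → ¬a) ∧ c), 0
4. (a → ¬a) ∧ c, 1
5. a → ¬a, 1
6. c, 1
7. ¬a, 1
8. ¬◇((a → ¬a) ∧ c), 2
9. ¬((a → ¬a) ∧ c), 0
10. ¬((a → ¬a) ∧ c), 1
11. ¬((a → ¬a) ∧ c), 2
12. ¬(a → ¬a), 0
13. a, 0
14. ¬(a → ¬a), 1
15. a, 1
Accessibility: 0R0, 0R1, 0R2, 1R0, 1R1, 1R2, 2R0, 2R1, 2R2
Branch closes: a and ¬a both at 1.
All branches of the negation close; one closing branch shown above.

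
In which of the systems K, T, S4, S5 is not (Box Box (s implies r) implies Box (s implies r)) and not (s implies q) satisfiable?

K

K-tableau for the formula:
1. not (Box Box (s implies r) implies Box (s implies r)) and not (s implies q), u
2. not (Box Box (s implies r) implies Box (s implies r)), u   [and-rule on 1]
3. not (s implies q), u   [and-rule on 1]
4. Box Box (s implies r), u   [neg-implies-rule on 2]
5. not Box (s implies r), u   [neg-implies-rule on 2]
6. s, u   [neg-implies-rule on 3]
7. not q, u   [neg-implies-rule on 3]
8. not (s implies r), v   [neg-Box-rule on 5: fresh world v, uRv]
9. s, v   [neg-implies-rule on 8]
10. not r, v   [neg-implies-rule on 8]
11. Box (s implies r), v   [Box-rule on 4 via uRv]
Accessibility: uRv
Complete open branch: satisfiable in K.
T-tableau for the formula:
1. not (Box Box (s implies r) implies Box (s implies r)) and not (s implies q), u
2. not (Box Box (s implies r) implies Box (s implies r)), u   [and-rule on 1]
3. not (s implies q), u   [and-rule on 1]
4. Box Box (s implies r), u   [neg-implies-rule on 2]
5. not Box (s implies r), u   [neg-implies-rule on 2]
6. s, u   [neg-implies-rule on 3]
7. not q, u   [neg-implies-rule on 3]
8. Box (s implies r), u   [Box-rule on 4 via uRu]
9. s implies r, u   [Box-rule on 8 via uRu]
10. r, u   [implies-rule on 9 (branches; this branch)]
11. not (s implies r), v   [neg-Box-rule on 5: fresh world v, uRv]
12. s, v   [neg-implies-rule on 11]
13. not r, v   [neg-implies-rule on 11]
14. Box (s implies r), v   [Box-rule on 4 via uRv]
15. s implies r, v   [Box-rule on 8 via uRv]
16. r, v   [implies-rule on 15 (branches; this branch)]
Accessibility: uRu, uRv, vRv
Branch closes: r and not r both at v.
Every branch closes (one shown): unsatisfiable in T, hence also in S4, S5 (every S4/S5-frame is a T-frame).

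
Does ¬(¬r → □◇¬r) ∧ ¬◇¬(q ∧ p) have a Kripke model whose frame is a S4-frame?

Satisfiable (open branch found)

1. ¬(¬r → □◇¬r) ∧ ¬◇¬(q ∧ p), 0
2. ¬(¬r → □◇¬r), 0
3. ¬◇¬(q ∧ p), 0
4. ¬r, 0
5. ¬□◇¬r, 0
6. q ∧ p, 0
7. q, 0
8. p, 0
9. ¬◇¬r, 1
10. q ∧ p, 1
11. q, 1
12. p, 1
13. r, 1
Accessibility: 0R0, 0R1, 1R1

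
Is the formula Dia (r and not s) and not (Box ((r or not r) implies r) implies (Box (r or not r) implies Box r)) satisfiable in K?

Unsatisfiable

1. Dia (r and not s) and not (Box ((r or not r) implies r) implies (Box (r or not r) implies Box r)), w0
2. Dia (r and not s), w0
3. not (Box ((r or not r) implies r) implies (Box (r or not r) implies Box r)), w0
4. Box ((r or not r) implies r), w0
5. not (Box (r or not r) implies Box r), w0
6. Box (r or not r), w0
7. not Box r, w0
8. r and not s, w1
9. r, w1
10. not s, w1
11. (r or not r) implies r, w1
12. r or not r, w1
13. not r, w2
14. (r or not r) implies r, w2
15. r or not r, w2
16. not (r or not r), w2
17. r, w2
Accessibility: w0Rw1, w0Rw2
Branch closes: r and not r both at w2.
(One branch shown.) All branches close.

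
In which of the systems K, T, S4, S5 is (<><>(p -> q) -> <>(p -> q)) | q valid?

S4, S5

T-tableau for the negation ~((<><>(p -> q) -> <>(p -> q)) | q):
1. ~((<><>(p -> q) -> <>(p -> q)) | q), w0
2. ~(<><>(p -> q) -> <>(p -> q)), w0
3. ~q, w0
4. <><>(p -> q), w0
5. ~<>(p -> q), w0
6. ~(p -> q), w0
7. p, w0
8. <>(p -> q), w1
9. ~(p -> q), w1
10. p, w1
11. ~q, w1
12. p -> q, w2
13. q, w2
Accessibility: w0Rw0, w0Rw1, w1Rw1, w1Rw2, w2Rw2
Complete open branch: countermodel on a T-frame, so not valid in T, nor in K (the same frame is also a K-frame).
S4-tableau for the negation ~((<><>(p -> q) -> <>(p -> q)) | q):
1. ~((<><>(p -> q) -> <>(p -> q)) | q), w0
2. ~(<><>(p -> q) -> <>(p -> q)), w0
3. ~q, w0
4. <><>(p -> q), w0
5. ~<>(p -> q), w0
6. ~(p -> q), w0
7. p, w0
8. <>(p -> q), w1
9. ~(p -> q), w1
10. p, w1
11. ~q, w1
12. p -> q, w2
13. ~(p -> q), w2
14. p, w2
15. ~q, w2
16. q, w2
Accessibility: w0Rw0, w0Rw1, w0Rw2, w1Rw1, w1Rw2, w2Rw2
Branch closes: q and ~q both at w2.
Every branch closes (one shown): valid in S4, hence also in S5 (every theorem of S4 is a theorem of S5).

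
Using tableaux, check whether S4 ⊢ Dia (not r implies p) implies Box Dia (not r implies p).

Invalid (countermodel exists)

Tableau for the negation not (Dia (not r implies p) implies Box Dia (not r implies p)):
1. not (Dia (not r implies p) implies Box Dia (not r implies p)), w0
2. Dia (not r implies p), w0   [neg-implies-rule on 1]
3. not Box Dia (not r implies p), w0   [neg-implies-rule on 1]
4. not r implies p, w1   [Dia-rule on 2: fresh world w1, w0Rw1]
5. p, w1   [implies-rule on 4 (branches; this branch)]
6. not Dia (not r implies p), w2   [neg-Box-rule on 3: fresh world w2, w0Rw2]
7. not (not r implies p), w2   [neg-Dia-rule on 6 via w2Rw2]
8. not r, w2   [neg-implies-rule on 7]
9. not p, w2   [neg-implies-rule on 7]
Accessibility: w0Rw0, w0Rw1, w0Rw2, w1Rw1, w2Rw2
The negation has an open branch (countermodel exists).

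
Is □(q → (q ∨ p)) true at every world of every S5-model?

Yes, valid

Tableau for the negation ¬□(q → (q ∨ p)):
1. ¬□(q → (q ∨ p)), u
2. ¬(q → (q ∨ p)), v   [¬□-rule on 1: fresh world v, uRv]
3. q, v   [¬→-rule on 2]
4. ¬(q ∨ p), v   [¬→-rule on 2]
5. ¬q, v   [¬∨-rule on 4]
6. ¬p, v   [¬∨-rule on 4]
Accessibility: uRu, uRv, vRu, vRv
Branch closes: q and ¬q both at v.
All branches of the negation close; one closing branch shown above.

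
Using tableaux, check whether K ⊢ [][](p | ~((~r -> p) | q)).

Tableau for the negation ~[][](p | ~((~r -> p) | q)):
1. ~[][](p | ~((~r -> p) | q)), 0
2. ~[](p | ~((~r -> p) | q)), 1   [~[]-rule on 1: fresh world 1, 0R1]
3. ~(p | ~((~r -> p) | q)), 2   [~[]-rule on 2: fresh world 2, 1R2]
4. ~p, 2   [~|-rule on 3]
5. (~r -> p) | q, 2   [~|-rule on 3]
6. q, 2   [|-rule on 5 (branches; this branch)]
Accessibility: 0R1, 1R2
The negation has an open branch (countermodel exists).

No, not valid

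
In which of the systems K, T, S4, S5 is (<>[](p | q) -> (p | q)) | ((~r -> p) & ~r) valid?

S5

S5-tableau for the negation ~((<>[](p | q) -> (p | q)) | ((~r -> p) & ~r)):
1. ~((<>[](p | q) -> (p | q)) | ((~r -> p) & ~r)), w0
2. ~(<>[](p | q) -> (p | q)), w0   [~|-rule on 1]
3. ~((~r -> p) & ~r), w0   [~|-rule on 1]
4. <>[](p | q), w0   [~->-rule on 2]
5. ~(p | q), w0   [~->-rule on 2]
6. ~p, w0   [~|-rule on 5]
7. ~q, w0   [~|-rule on 5]
8. ~(~r -> p), w0   [~&-rule on 3 (branches; this branch)]
9. ~r, w0   [~->-rule on 8]
10. [](p | q), w1   [<>-rule on 4: fresh world w1, w0Rw1]
11. p | q, w0   [[]-rule on 10 via w1Rw0]
12. p | q, w1   [[]-rule on 10 via w1Rw1]
13. q, w0   [|-rule on 11 (branches; this branch)]
Accessibility: w0Rw0, w0Rw1, w1Rw0, w1Rw1
Branch closes: q and ~q both at w0.
Every branch closes (one shown): valid in S5.
S4-tableau for the negation ~((<>[](p | q) -> (p | q)) | ((~r -> p) & ~r)):
1. ~((<>[](p | q) -> (p | q)) | ((~r -> p) & ~r)), w0
2. ~(<>[](p | q) -> (p | q)), w0   [~|-rule on 1]
3. ~((~r -> p) & ~r), w0   [~|-rule on 1]
4. <>[](p | q), w0   [~->-rule on 2]
5. ~(p | q), w0   [~->-rule on 2]
6. ~p, w0   [~|-rule on 5]
7. ~q, w0   [~|-rule on 5]
8. r, w0   [~&-rule on 3 (branches; this branch)]
9. [](p | q), w1   [<>-rule on 4: fresh world w1, w0Rw1]
10. p | q, w1   [[]-rule on 9 via w1Rw1]
11. q, w1   [|-rule on 10 (branches; this branch)]
Accessibility: w0Rw0, w0Rw1, w1Rw1
Complete open branch: countermodel on an S4-frame, so not valid in S4, nor in K, T (the same frame is also a K-frame and a T-frame).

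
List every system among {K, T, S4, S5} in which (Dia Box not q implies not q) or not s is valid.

S5-tableau for the negation not ((Dia Box not q implies not q) or not s):
1. not ((Dia Box not q implies not q) or not s), u
2. not (Dia Box not q implies not q), u
3. s, u
4. Dia Box not q, u
5. q, u
6. Box not q, v
7. not q, u
Accessibility: uRu, uRv, vRu, vRv
Branch closes: q and not q both at u.
Every branch closes (one shown): valid in S5.
S4-tableau for the negation not ((Dia Box not q implies not q) or not s):
1. not ((Dia Box not q implies not q) or not s), u
2. not (Dia Box not q implies not q), u
3. s, u
4. Dia Box not q, u
5. q, u
6. Box not q, v
7. not q, v
Accessibility: uRu, uRv, vRv
Complete open branch: countermodel on an S4-frame, so not valid in S4, nor in K, T (the same frame is also a K-frame and a T-frame).

S5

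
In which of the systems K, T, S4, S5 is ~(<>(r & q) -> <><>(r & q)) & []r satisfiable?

K

T-tableau for the formula:
1. ~(<>(r & q) -> <><>(r & q)) & []r, u
2. ~(<>(r & q) -> <><>(r & q)), u   [&-rule on 1]
3. []r, u   [&-rule on 1]
4. <>(r & q), u   [~->-rule on 2]
5. ~<><>(r & q), u   [~->-rule on 2]
6. r, u   [[]-rule on 3 via uRu]
7. ~<>(r & q), u   [~<>-rule on 5 via uRu]
8. ~(r & q), u   [~<>-rule on 7 via uRu]
9. ~q, u   [~&-rule on 8 (branches; this branch)]
10. r & q, v   [<>-rule on 4: fresh world v, uRv]
11. r, v   [&-rule on 10]
12. q, v   [&-rule on 10]
13. ~<>(r & q), v   [~<>-rule on 5 via uRv]
14. ~(r & q), v   [~<>-rule on 7 via uRv]
15. ~q, v   [~&-rule on 14 (branches; this branch)]
Accessibility: uRu, uRv, vRv
Branch closes: q and ~q both at v.
Every branch closes (one shown): unsatisfiable in T, hence also in S4, S5 (every S4/S5-frame is a T-frame).
K-tableau for the formula:
1. ~(<>(r & q) -> <><>(r & q)) & []r, u
2. ~(<>(r & q) -> <><>(r & q)), u   [&-rule on 1]
3. []r, u   [&-rule on 1]
4. <>(r & q), u   [~->-rule on 2]
5. ~<><>(r & q), u   [~->-rule on 2]
6. r & q, v   [<>-rule on 4: fresh world v, uRv]
7. r, v   [&-rule on 6]
8. q, v   [&-rule on 6]
9. ~<>(r & q), v   [~<>-rule on 5 via uRv]
Accessibility: uRv
Complete open branch: satisfiable in K.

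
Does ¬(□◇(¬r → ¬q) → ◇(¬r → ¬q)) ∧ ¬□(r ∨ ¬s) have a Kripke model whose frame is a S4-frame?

No, unsatisfiable

1. ¬(□◇(¬r → ¬q) → ◇(¬r → ¬q)) ∧ ¬□(r ∨ ¬s), 0
2. ¬(□◇(¬r → ¬q) → ◇(¬r → ¬q)), 0
3. ¬□(r ∨ ¬s), 0
4. □◇(¬r → ¬q), 0
5. ¬◇(¬r → ¬q), 0
6. ◇(¬r → ¬q), 0
7. ¬(¬r → ¬q), 0
8. ¬r, 0
9. q, 0
10. ¬(r ∨ ¬s), 1
11. ¬r, 1
12. s, 1
13. ◇(¬r → ¬q), 1
14. ¬(¬r → ¬q), 1
15. q, 1
16. ¬r → ¬q, 2
17. ◇(¬r → ¬q), 2
18. ¬(¬r → ¬q), 2
19. ¬r, 2
20. q, 2
21. ¬q, 2
Accessibility: 0R0, 0R1, 0R2, 1R1, 2R2
Branch closes: q and ¬q both at 2.
(One branch shown.) All branches close.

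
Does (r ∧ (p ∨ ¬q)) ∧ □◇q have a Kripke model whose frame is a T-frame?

Yes, satisfiable

1. (r ∧ (p ∨ ¬q)) ∧ □◇q, w0
2. r ∧ (p ∨ ¬q), w0
3. □◇q, w0
4. r, w0
5. p ∨ ¬q, w0
6. ◇q, w0
7. ¬q, w0
8. q, w1
9. ◇q, w1
10. q, w2
Accessibility: w0Rw0, w0Rw1, w1Rw1, w1Rw2, w2Rw2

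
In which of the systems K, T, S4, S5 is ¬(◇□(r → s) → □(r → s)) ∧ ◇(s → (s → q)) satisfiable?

K, T, S4

S5-tableau for the formula:
1. ¬(◇□(r → s) → □(r → s)) ∧ ◇(s → (s → q)), w0
2. ¬(◇□(r → s) → □(r → s)), w0
3. ◇(s → (s → q)), w0
4. ◇□(r → s), w0
5. ¬□(r → s), w0
6. s → (s → q), w1
7. s → q, w1
8. q, w1
9. □(r → s), w2
10. r → s, w0
11. r → s, w1
12. r → s, w2
13. s, w0
14. s, w1
15. s, w2
16. ¬(r → s), w3
17. r, w3
18. ¬s, w3
19. r → s, w3
20. s, w3
Accessibility: w0Rw0, w0Rw1, w0Rw2, w0Rw3, w1Rw0, w1Rw1, w1Rw2, w1Rw3, w2Rw0, w2Rw1, w2Rw2, w2Rw3, w3Rw0, w3Rw1, w3Rw2, w3Rw3
Branch closes: s and ¬s both at w3.
Every branch closes (one shown): unsatisfiable in S5.
S4-tableau for the formula:
1. ¬(◇□(r → s) → □(r → s)) ∧ ◇(s → (s → q)), w0
2. ¬(◇□(r → s) → □(r → s)), w0
3. ◇(s → (s → q)), w0
4. ◇□(r → s), w0
5. ¬□(r → s), w0
6. s → (s → q), w1
7. s → q, w1
8. q, w1
9. □(r → s), w2
10. r → s, w2
11. s, w2
12. ¬(r → s), w3
13. r, w3
14. ¬s, w3
Accessibility: w0Rw0, w0Rw1, w0Rw2, w0Rw3, w1Rw1, w2Rw2, w3Rw3
Complete open branch: satisfiable in S4, hence also in K, T (this S4-model is also a K-model and a T-model).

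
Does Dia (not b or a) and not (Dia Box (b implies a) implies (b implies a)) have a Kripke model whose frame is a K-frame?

Satisfiable (open branch found)

1. Dia (not b or a) and not (Dia Box (b implies a) implies (b implies a)), w0
2. Dia (not b or a), w0   [and-rule on 1]
3. not (Dia Box (b implies a) implies (b implies a)), w0   [and-rule on 1]
4. Dia Box (b implies a), w0   [neg-implies-rule on 3]
5. not (b implies a), w0   [neg-implies-rule on 3]
6. b, w0   [neg-implies-rule on 5]
7. not a, w0   [neg-implies-rule on 5]
8. not b or a, w1   [Dia-rule on 2: fresh world w1, w0Rw1]
9. a, w1   [or-rule on 8 (branches; this branch)]
10. Box (b implies a), w2   [Dia-rule on 4: fresh world w2, w0Rw2]
Accessibility: w0Rw1, w0Rw2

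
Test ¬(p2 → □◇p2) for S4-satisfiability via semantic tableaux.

1. ¬(p2 → □◇p2), u
2. p2, u   [¬→-rule on 1]
3. ¬□◇p2, u   [¬→-rule on 1]
4. ¬◇p2, v   [¬□-rule on 3: fresh world v, uRv]
5. ¬p2, v   [¬◇-rule on 4 via vRv]
Accessibility: uRu, uRv, vRv

Yes, satisfiable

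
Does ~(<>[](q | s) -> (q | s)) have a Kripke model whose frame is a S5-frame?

Unsatisfiable

1. ~(<>[](q | s) -> (q | s)), w0
2. <>[](q | s), w0   [~->-rule on 1]
3. ~(q | s), w0   [~->-rule on 1]
4. ~q, w0   [~|-rule on 3]
5. ~s, w0   [~|-rule on 3]
6. [](q | s), w1   [<>-rule on 2: fresh world w1, w0Rw1]
7. q | s, w0   [[]-rule on 6 via w1Rw0]
8. q | s, w1   [[]-rule on 6 via w1Rw1]
9. s, w0   [|-rule on 7 (branches; this branch)]
Accessibility: w0Rw0, w0Rw1, w1Rw0, w1Rw1
Branch closes: s and ~s both at w0.
(One branch shown.) All branches close.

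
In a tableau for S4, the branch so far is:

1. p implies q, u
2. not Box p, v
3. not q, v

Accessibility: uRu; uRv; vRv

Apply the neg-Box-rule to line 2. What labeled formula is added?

a fresh world w with vRw, and not p at w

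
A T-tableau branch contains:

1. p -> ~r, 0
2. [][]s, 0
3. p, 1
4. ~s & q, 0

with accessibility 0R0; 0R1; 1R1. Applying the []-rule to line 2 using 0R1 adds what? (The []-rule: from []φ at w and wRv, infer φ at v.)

[]s, 1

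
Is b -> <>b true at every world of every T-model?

Tableau for the negation ~(b -> <>b):
1. ~(b -> <>b), u
2. b, u
3. ~<>b, u
4. ~b, u
Accessibility: uRu
Branch closes: b and ~b both at u.
Every branch of the negation's tableau closes; the branch above is one of them.

Valid in T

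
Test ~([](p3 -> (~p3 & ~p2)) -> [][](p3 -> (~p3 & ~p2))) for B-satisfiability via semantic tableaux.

Yes, satisfiable

1. ~([](p3 -> (~p3 & ~p2)) -> [][](p3 -> (~p3 & ~p2))), u
2. [](p3 -> (~p3 & ~p2)), u
3. ~[][](p3 -> (~p3 & ~p2)), u
4. p3 -> (~p3 & ~p2), u
5. ~p3 & ~p2, u
6. ~p3, u
7. ~p2, u
8. ~[](p3 -> (~p3 & ~p2)), v
9. p3 -> (~p3 & ~p2), v
10. ~p3 & ~p2, v
11. ~p3, v
12. ~p2, v
13. ~(p3 -> (~p3 & ~p2)), w
14. p3, w
15. ~(~p3 & ~p2), w
16. p2, w
Accessibility: uRu, uRv, vRu, vRv, vRw, wRv, wRw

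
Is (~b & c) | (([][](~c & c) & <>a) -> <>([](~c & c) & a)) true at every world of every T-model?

Tableau for the negation ~((~b & c) | (([][](~c & c) & <>a) -> <>([](~c & c) & a))):
1. ~((~b & c) | (([][](~c & c) & <>a) -> <>([](~c & c) & a))), w0
2. ~(~b & c), w0   [~|-rule on 1]
3. ~(([][](~c & c) & <>a) -> <>([](~c & c) & a)), w0   [~|-rule on 1]
4. [][](~c & c) & <>a, w0   [~->-rule on 3]
5. ~<>([](~c & c) & a), w0   [~->-rule on 3]
6. [][](~c & c), w0   [&-rule on 4]
7. <>a, w0   [&-rule on 4]
8. ~([](~c & c) & a), w0   [~<>-rule on 5 via w0Rw0]
9. [](~c & c), w0   [[]-rule on 6 via w0Rw0]
10. ~c & c, w0   [[]-rule on 9 via w0Rw0]
11. ~c, w0   [&-rule on 10]
12. c, w0   [&-rule on 10]
Accessibility: w0Rw0
Branch closes: c and ~c both at w0.
Every branch of the negation's tableau closes; the branch above is one of them.

Valid in T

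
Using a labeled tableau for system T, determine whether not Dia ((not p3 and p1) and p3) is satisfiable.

Yes, satisfiable

1. not Dia ((not p3 and p1) and p3), 0
2. not ((not p3 and p1) and p3), 0
3. not p3, 0
Accessibility: 0R0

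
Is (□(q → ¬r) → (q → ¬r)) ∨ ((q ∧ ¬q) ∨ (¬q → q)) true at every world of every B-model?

Yes, valid

Tableau for the negation ¬((□(q → ¬r) → (q → ¬r)) ∨ ((q ∧ ¬q) ∨ (¬q → q))):
1. ¬((□(q → ¬r) → (q → ¬r)) ∨ ((q ∧ ¬q) ∨ (¬q → q))), w0
2. ¬(□(q → ¬r) → (q → ¬r)), w0   [¬∨-rule on 1]
3. ¬((q ∧ ¬q) ∨ (¬q → q)), w0   [¬∨-rule on 1]
4. □(q → ¬r), w0   [¬→-rule on 2]
5. ¬(q → ¬r), w0   [¬→-rule on 2]
6. ¬(q ∧ ¬q), w0   [¬∨-rule on 3]
7. ¬(¬q → q), w0   [¬∨-rule on 3]
8. q, w0   [¬→-rule on 5]
9. r, w0   [¬→-rule on 5]
10. ¬q, w0   [¬→-rule on 7]
Accessibility: w0Rw0
Branch closes: q and ¬q both at w0.
Every branch of the negation's tableau closes; the branch above is one of them.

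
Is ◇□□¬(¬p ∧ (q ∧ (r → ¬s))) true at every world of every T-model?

Tableau for the negation ¬◇□□¬(¬p ∧ (q ∧ (r → ¬s))):
1. ¬◇□□¬(¬p ∧ (q ∧ (r → ¬s))), u
2. ¬□□¬(¬p ∧ (q ∧ (r → ¬s))), u
3. ¬□¬(¬p ∧ (q ∧ (r → ¬s))), v
4. ¬□□¬(¬p ∧ (q ∧ (r → ¬s))), v
5. ¬p ∧ (q ∧ (r → ¬s)), w
6. ¬p, w
7. q ∧ (r → ¬s), w
8. q, w
9. r → ¬s, w
10. ¬s, w
11. ¬□¬(¬p ∧ (q ∧ (r → ¬s))), x
12. ¬p ∧ (q ∧ (r → ¬s)), y
13. ¬p, y
14. q ∧ (r → ¬s), y
15. q, y
16. r → ¬s, y
17. ¬s, y
Accessibility: uRu, uRv, vRv, vRw, vRx, wRw, xRx, xRy, yRy
The negation has an open branch (countermodel exists).

Invalid (countermodel exists)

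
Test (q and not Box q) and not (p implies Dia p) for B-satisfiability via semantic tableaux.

Unsatisfiable (every branch closes)

1. (q and not Box q) and not (p implies Dia p), u
2. q and not Box q, u
3. not (p implies Dia p), u
4. q, u
5. not Box q, u
6. p, u
7. not Dia p, u
8. not p, u
Accessibility: uRu
Branch closes: p and not p both at u.
Every branch closes; the branch above is one of them.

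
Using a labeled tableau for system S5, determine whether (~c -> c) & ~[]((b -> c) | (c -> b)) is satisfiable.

1. (~c -> c) & ~[]((b -> c) | (c -> b)), w0
2. ~c -> c, w0   [&-rule on 1]
3. ~[]((b -> c) | (c -> b)), w0   [&-rule on 1]
4. c, w0   [->-rule on 2 (branches; this branch)]
5. ~((b -> c) | (c -> b)), w1   [~[]-rule on 3: fresh world w1, w0Rw1]
6. ~(b -> c), w1   [~|-rule on 5]
7. ~(c -> b), w1   [~|-rule on 5]
8. b, w1   [~->-rule on 6]
9. ~c, w1   [~->-rule on 6]
10. c, w1   [~->-rule on 7]
11. ~b, w1   [~->-rule on 7]
Accessibility: w0Rw0, w0Rw1, w1Rw0, w1Rw1
Branch closes: c and ~c both at w1.
All branches of the tableau close; one closing branch shown above.

Unsatisfiable (every branch closes)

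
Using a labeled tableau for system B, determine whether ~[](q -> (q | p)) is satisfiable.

Unsatisfiable (every branch closes)

1. ~[](q -> (q | p)), u
2. ~(q -> (q | p)), v
3. q, v
4. ~(q | p), v
5. ~q, v
6. ~p, v
Accessibility: uRu, uRv, vRu, vRv
Branch closes: q and ~q both at v.
All branches of the tableau close; one closing branch shown above.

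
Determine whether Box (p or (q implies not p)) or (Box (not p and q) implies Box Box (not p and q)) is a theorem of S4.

Tableau for the negation not (Box (p or (q implies not p)) or (Box (not p and q) implies Box Box (not p and q))):
1. not (Box (p or (q implies not p)) or (Box (not p and q) implies Box Box (not p and q))), u
2. not Box (p or (q implies not p)), u   [neg-or-rule on 1]
3. not (Box (not p and q) implies Box Box (not p and q)), u   [neg-or-rule on 1]
4. Box (not p and q), u   [neg-implies-rule on 3]
5. not Box Box (not p and q), u   [neg-implies-rule on 3]
6. not p and q, u   [Box-rule on 4 via uRu]
7. not p, u   [and-rule on 6]
8. q, u   [and-rule on 6]
9. not (p or (q implies not p)), v   [neg-Box-rule on 2: fresh world v, uRv]
10. not p, v   [neg-or-rule on 9]
11. not (q implies not p), v   [neg-or-rule on 9]
12. q, v   [neg-implies-rule on 11]
13. p, v   [neg-implies-rule on 11]
Accessibility: uRu, uRv, vRv
Branch closes: p and not p both at v.
All branches of the negation close; one closing branch shown above.

Yes, valid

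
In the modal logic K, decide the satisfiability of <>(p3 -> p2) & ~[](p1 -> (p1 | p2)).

Unsatisfiable

1. <>(p3 -> p2) & ~[](p1 -> (p1 | p2)), 0
2. <>(p3 -> p2), 0   [&-rule on 1]
3. ~[](p1 -> (p1 | p2)), 0   [&-rule on 1]
4. p3 -> p2, 1   [<>-rule on 2: fresh world 1, 0R1]
5. p2, 1   [->-rule on 4 (branches; this branch)]
6. ~(p1 -> (p1 | p2)), 2   [~[]-rule on 3: fresh world 2, 0R2]
7. p1, 2   [~->-rule on 6]
8. ~(p1 | p2), 2   [~->-rule on 6]
9. ~p1, 2   [~|-rule on 8]
10. ~p2, 2   [~|-rule on 8]
Accessibility: 0R1, 0R2
Branch closes: p1 and ~p1 both at 2.
Every branch closes; the branch above is one of them.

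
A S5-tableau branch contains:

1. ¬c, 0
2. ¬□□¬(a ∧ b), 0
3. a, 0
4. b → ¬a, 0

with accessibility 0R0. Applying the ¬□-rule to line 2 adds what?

a fresh world 1 with 0R1, and ¬□¬(a ∧ b) at 1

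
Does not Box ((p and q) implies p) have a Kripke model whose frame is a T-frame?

No, unsatisfiable

1. not Box ((p and q) implies p), u
2. not ((p and q) implies p), v
3. p and q, v
4. not p, v
5. p, v
6. q, v
Accessibility: uRu, uRv, vRv
Branch closes: p and not p both at v.
All branches of the tableau close; one closing branch shown above.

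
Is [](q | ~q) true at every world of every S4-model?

Valid

Tableau for the negation ~[](q | ~q):
1. ~[](q | ~q), 0
2. ~(q | ~q), 1   [~[]-rule on 1: fresh world 1, 0R1]
3. ~q, 1   [~|-rule on 2]
4. q, 1   [~|-rule on 2]
Accessibility: 0R0, 0R1, 1R1
Branch closes: q and ~q both at 1.
Every branch of the negation's tableau closes; the branch above is one of them.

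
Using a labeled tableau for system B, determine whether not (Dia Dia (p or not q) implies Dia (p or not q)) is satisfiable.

1. not (Dia Dia (p or not q) implies Dia (p or not q)), 0
2. Dia Dia (p or not q), 0
3. not Dia (p or not q), 0
4. not (p or not q), 0
5. not p, 0
6. q, 0
7. Dia (p or not q), 1
8. not (p or not q), 1
9. not p, 1
10. q, 1
11. p or not q, 2
12. not q, 2
Accessibility: 0R0, 0R1, 1R0, 1R1, 1R2, 2R1, 2R2

Yes, satisfiable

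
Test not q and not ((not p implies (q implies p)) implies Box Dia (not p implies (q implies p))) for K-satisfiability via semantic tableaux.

Yes, satisfiable

1. not q and not ((not p implies (q implies p)) implies Box Dia (not p implies (q implies p))), 0
2. not q, 0
3. not ((not p implies (q implies p)) implies Box Dia (not p implies (q implies p))), 0
4. not p implies (q implies p), 0
5. not Box Dia (not p implies (q implies p)), 0
6. q implies p, 0
7. p, 0
8. not Dia (not p implies (q implies p)), 1
Accessibility: 0R1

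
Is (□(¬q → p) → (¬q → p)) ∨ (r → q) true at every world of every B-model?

Valid

Tableau for the negation ¬((□(¬q → p) → (¬q → p)) ∨ (r → q)):
1. ¬((□(¬q → p) → (¬q → p)) ∨ (r → q)), 0
2. ¬(□(¬q → p) → (¬q → p)), 0
3. ¬(r → q), 0
4. □(¬q → p), 0
5. ¬(¬q → p), 0
6. r, 0
7. ¬q, 0
8. ¬p, 0
9. ¬q → p, 0
10. p, 0
Accessibility: 0R0
Branch closes: p and ¬p both at 0.
Every branch of the negation's tableau closes; the branch above is one of them.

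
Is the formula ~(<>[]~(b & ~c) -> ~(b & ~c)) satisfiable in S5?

1. ~(<>[]~(b & ~c) -> ~(b & ~c)), u
2. <>[]~(b & ~c), u
3. b & ~c, u
4. b, u
5. ~c, u
6. []~(b & ~c), v
7. ~(b & ~c), u
8. ~(b & ~c), v
9. c, u
Accessibility: uRu, uRv, vRu, vRv
Branch closes: c and ~c both at u.
(One branch shown.) All branches close.

Unsatisfiable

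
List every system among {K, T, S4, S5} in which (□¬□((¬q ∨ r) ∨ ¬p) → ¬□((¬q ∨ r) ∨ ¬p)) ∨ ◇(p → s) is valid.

T, S4, S5

K-tableau for the negation ¬((□¬□((¬q ∨ r) ∨ ¬p) → ¬□((¬q ∨ r) ∨ ¬p)) ∨ ◇(p → s)):
1. ¬((□¬□((¬q ∨ r) ∨ ¬p) → ¬□((¬q ∨ r) ∨ ¬p)) ∨ ◇(p → s)), 0
2. ¬(□¬□((¬q ∨ r) ∨ ¬p) → ¬□((¬q ∨ r) ∨ ¬p)), 0
3. ¬◇(p → s), 0
4. □¬□((¬q ∨ r) ∨ ¬p), 0
5. □((¬q ∨ r) ∨ ¬p), 0
Complete open branch: countermodel on a K-frame, so not valid in K.
T-tableau for the negation ¬((□¬□((¬q ∨ r) ∨ ¬p) → ¬□((¬q ∨ r) ∨ ¬p)) ∨ ◇(p → s)):
1. ¬((□¬□((¬q ∨ r) ∨ ¬p) → ¬□((¬q ∨ r) ∨ ¬p)) ∨ ◇(p → s)), 0
2. ¬(□¬□((¬q ∨ r) ∨ ¬p) → ¬□((¬q ∨ r) ∨ ¬p)), 0
3. ¬◇(p → s), 0
4. □¬□((¬q ∨ r) ∨ ¬p), 0
5. □((¬q ∨ r) ∨ ¬p), 0
6. ¬(p → s), 0
7. p, 0
8. ¬s, 0
9. ¬□((¬q ∨ r) ∨ ¬p), 0
10. (¬q ∨ r) ∨ ¬p, 0
11. ¬q ∨ r, 0
12. r, 0
13. ¬((¬q ∨ r) ∨ ¬p), 1
14. ¬(¬q ∨ r), 1
15. p, 1
16. q, 1
17. ¬r, 1
18. ¬(p → s), 1
19. ¬s, 1
20. ¬□((¬q ∨ r) ∨ ¬p), 1
21. (¬q ∨ r) ∨ ¬p, 1
22. ¬q ∨ r, 1
23. r, 1
Accessibility: 0R0, 0R1, 1R1
Branch closes: r and ¬r both at 1.
Every branch closes (one shown): valid in T, hence also in S4, S5 (every theorem of T is a theorem of S4 and S5).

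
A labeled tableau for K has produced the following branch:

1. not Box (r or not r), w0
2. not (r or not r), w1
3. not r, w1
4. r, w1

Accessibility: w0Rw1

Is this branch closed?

Yes, closed

Both r and not r appear at w1.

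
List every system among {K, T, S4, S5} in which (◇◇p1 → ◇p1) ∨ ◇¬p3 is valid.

S4-tableau for the negation ¬((◇◇p1 → ◇p1) ∨ ◇¬p3):
1. ¬((◇◇p1 → ◇p1) ∨ ◇¬p3), u
2. ¬(◇◇p1 → ◇p1), u
3. ¬◇¬p3, u
4. ◇◇p1, u
5. ¬◇p1, u
6. p3, u
7. ¬p1, u
8. ◇p1, v
9. p3, v
10. ¬p1, v
11. p1, w
12. p3, w
13. ¬p1, w
Accessibility: uRu, uRv, uRw, vRv, vRw, wRw
Branch closes: p1 and ¬p1 both at w.
Every branch closes (one shown): valid in S4, hence also in S5 (every theorem of S4 is a theorem of S5).
T-tableau for the negation ¬((◇◇p1 → ◇p1) ∨ ◇¬p3):
1. ¬((◇◇p1 → ◇p1) ∨ ◇¬p3), u
2. ¬(◇◇p1 → ◇p1), u
3. ¬◇¬p3, u
4. ◇◇p1, u
5. ¬◇p1, u
6. p3, u
7. ¬p1, u
8. ◇p1, v
9. p3, v
10. ¬p1, v
11. p1, w
Accessibility: uRu, uRv, vRv, vRw, wRw
Complete open branch: countermodel on a T-frame, so not valid in T, nor in K (the same frame is also a K-frame).

S4, S5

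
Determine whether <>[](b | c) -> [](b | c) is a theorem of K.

Tableau for the negation ~(<>[](b | c) -> [](b | c)):
1. ~(<>[](b | c) -> [](b | c)), u
2. <>[](b | c), u
3. ~[](b | c), u
4. [](b | c), v
5. ~(b | c), w
6. ~b, w
7. ~c, w
Accessibility: uRv, uRw
The negation has an open branch (countermodel exists).

Not valid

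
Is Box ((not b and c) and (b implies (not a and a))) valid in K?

Tableau for the negation not Box ((not b and c) and (b implies (not a and a))):
1. not Box ((not b and c) and (b implies (not a and a))), 0
2. not ((not b and c) and (b implies (not a and a))), 1
3. not (b implies (not a and a)), 1
4. b, 1
5. not (not a and a), 1
6. not a, 1
Accessibility: 0R1
The negation has an open branch (countermodel exists).

No, not valid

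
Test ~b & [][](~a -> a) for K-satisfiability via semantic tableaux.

1. ~b & [][](~a -> a), u
2. ~b, u   [&-rule on 1]
3. [][](~a -> a), u   [&-rule on 1]

Yes, satisfiable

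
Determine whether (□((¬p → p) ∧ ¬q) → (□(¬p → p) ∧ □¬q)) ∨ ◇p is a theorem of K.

Tableau for the negation ¬((□((¬p → p) ∧ ¬q) → (□(¬p → p) ∧ □¬q)) ∨ ◇p):
1. ¬((□((¬p → p) ∧ ¬q) → (□(¬p → p) ∧ □¬q)) ∨ ◇p), 0
2. ¬(□((¬p → p) ∧ ¬q) → (□(¬p → p) ∧ □¬q)), 0
3. ¬◇p, 0
4. □((¬p → p) ∧ ¬q), 0
5. ¬(□(¬p → p) ∧ □¬q), 0
6. ¬□(¬p → p), 0
7. ¬(¬p → p), 1
8. ¬p, 1
9. (¬p → p) ∧ ¬q, 1
10. ¬p → p, 1
11. ¬q, 1
12. p, 1
Accessibility: 0R1
Branch closes: p and ¬p both at 1.
Every branch of the negation's tableau closes; the branch above is one of them.

Yes, valid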